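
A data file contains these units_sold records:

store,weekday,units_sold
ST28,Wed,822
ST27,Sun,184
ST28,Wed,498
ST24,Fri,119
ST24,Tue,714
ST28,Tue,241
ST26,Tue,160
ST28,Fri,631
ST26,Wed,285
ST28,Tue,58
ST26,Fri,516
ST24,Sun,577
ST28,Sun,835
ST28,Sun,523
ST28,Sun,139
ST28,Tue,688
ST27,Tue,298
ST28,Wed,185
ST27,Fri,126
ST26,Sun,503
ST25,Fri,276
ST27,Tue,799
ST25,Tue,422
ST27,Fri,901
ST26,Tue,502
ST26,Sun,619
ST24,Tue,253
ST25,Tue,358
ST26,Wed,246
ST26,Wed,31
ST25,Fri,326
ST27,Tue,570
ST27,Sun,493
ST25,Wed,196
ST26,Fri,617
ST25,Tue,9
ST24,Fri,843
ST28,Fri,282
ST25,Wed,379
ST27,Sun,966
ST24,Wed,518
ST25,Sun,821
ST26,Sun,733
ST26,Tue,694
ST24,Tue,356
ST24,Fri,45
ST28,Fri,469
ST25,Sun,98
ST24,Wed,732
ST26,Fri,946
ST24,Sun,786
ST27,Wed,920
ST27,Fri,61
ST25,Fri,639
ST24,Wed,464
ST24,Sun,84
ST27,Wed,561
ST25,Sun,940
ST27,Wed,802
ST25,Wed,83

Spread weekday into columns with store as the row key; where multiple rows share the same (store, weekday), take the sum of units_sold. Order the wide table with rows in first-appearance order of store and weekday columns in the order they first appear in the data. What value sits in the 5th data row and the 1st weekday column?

With rows in first-appearance order of store, row 5 is store=ST25. weekday columns in first-appearance order: Wed, Sun, Fri, Tue; column 1 is Wed.
Long rows with store=ST25, weekday=Wed: 196 + 379 + 83 = 658.

658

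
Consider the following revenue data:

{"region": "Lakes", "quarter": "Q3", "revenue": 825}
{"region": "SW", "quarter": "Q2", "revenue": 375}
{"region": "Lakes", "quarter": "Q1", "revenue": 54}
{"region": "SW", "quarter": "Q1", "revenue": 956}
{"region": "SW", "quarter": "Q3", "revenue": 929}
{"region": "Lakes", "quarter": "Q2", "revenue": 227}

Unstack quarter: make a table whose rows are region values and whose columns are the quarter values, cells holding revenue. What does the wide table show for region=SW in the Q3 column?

929

Wide layout: rows indexed by region, columns are the 3 distinct quarter values (Q3, Q2, Q1).
Cell (region=SW, quarter=Q3) draws from the long row where region=SW and quarter=Q3, which has revenue=929.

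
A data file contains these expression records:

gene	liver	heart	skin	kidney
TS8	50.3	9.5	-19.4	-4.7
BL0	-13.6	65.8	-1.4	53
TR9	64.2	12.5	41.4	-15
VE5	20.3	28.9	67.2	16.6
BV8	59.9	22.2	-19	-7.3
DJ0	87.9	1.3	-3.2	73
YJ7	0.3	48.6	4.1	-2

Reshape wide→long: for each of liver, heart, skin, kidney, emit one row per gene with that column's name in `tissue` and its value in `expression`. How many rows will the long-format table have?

28

7 gene values × 4 melted columns = 28 rows.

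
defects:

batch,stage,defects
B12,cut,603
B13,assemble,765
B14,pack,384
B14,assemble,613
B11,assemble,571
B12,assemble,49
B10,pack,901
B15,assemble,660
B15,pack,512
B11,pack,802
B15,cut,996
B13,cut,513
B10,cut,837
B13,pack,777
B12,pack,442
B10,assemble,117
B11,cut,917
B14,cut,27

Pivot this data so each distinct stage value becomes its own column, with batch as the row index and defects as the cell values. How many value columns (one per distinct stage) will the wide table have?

3 distinct stage values: pack, cut, assemble.

3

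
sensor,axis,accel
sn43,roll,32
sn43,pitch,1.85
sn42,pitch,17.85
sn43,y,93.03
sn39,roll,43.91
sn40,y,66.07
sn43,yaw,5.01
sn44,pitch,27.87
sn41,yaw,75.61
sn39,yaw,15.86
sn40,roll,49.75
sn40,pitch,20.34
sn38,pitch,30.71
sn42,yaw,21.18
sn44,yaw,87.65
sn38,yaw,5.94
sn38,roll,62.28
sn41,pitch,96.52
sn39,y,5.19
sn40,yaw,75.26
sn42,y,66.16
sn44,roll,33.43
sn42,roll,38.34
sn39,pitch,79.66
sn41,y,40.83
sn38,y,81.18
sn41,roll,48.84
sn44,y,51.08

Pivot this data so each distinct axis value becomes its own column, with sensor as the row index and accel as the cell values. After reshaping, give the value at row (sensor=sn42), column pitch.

Wide layout: rows indexed by sensor, columns are the 4 distinct axis values (roll, pitch, y, yaw).
Cell (sensor=sn42, axis=pitch) draws from the long row where sensor=sn42 and axis=pitch, which has accel=17.85.

17.85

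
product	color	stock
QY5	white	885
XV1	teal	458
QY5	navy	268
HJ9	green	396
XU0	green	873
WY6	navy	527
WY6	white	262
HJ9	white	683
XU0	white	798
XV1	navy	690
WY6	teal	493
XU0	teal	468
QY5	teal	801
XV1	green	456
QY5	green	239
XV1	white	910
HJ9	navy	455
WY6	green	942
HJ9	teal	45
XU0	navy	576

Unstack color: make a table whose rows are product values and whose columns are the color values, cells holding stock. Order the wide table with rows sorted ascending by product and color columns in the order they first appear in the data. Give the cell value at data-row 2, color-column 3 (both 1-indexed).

With rows sorted ascending by product, row 2 is product=QY5. color columns in first-appearance order: white, teal, navy, green; column 3 is navy.
Long rows with product=QY5, color=navy: stock = 268.

268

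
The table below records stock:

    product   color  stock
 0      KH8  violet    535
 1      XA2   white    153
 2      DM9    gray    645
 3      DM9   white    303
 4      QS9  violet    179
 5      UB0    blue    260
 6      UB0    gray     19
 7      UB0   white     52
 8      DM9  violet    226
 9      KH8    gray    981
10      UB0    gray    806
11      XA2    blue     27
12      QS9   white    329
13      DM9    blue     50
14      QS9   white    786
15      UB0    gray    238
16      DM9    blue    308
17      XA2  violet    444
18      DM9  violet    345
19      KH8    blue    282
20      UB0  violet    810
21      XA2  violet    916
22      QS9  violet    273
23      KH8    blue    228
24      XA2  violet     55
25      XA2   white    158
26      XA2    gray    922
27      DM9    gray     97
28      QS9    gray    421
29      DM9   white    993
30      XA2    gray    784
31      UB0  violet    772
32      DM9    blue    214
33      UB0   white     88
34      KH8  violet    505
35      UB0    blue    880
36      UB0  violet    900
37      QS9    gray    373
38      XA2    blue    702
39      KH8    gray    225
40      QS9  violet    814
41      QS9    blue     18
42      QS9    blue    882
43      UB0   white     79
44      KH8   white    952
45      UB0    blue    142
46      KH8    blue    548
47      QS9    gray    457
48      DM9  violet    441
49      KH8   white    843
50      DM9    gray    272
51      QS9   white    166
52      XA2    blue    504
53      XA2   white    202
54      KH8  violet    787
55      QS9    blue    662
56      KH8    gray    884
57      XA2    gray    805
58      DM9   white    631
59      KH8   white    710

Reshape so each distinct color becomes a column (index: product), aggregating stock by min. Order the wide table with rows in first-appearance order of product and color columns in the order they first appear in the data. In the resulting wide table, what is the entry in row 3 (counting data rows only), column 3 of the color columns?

With rows in first-appearance order of product, row 3 is product=DM9. color columns in first-appearance order: violet, white, gray, blue; column 3 is gray.
Long rows with product=DM9, color=gray: min(645, 97, 272) = 97.

97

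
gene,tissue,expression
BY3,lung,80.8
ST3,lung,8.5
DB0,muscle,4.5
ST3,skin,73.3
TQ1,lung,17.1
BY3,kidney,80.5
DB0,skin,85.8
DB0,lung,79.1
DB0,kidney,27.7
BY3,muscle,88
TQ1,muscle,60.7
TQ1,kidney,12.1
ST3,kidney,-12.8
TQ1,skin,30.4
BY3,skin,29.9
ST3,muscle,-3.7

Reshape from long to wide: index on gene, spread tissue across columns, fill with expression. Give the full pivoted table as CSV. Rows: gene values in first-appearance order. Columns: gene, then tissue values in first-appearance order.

Columns: gene plus the 4 distinct tissue values (lung, muscle, skin, kidney).
For example, row BY3 column lung takes expression=80.8 from the long row (BY3, lung).

gene,lung,muscle,skin,kidney
BY3,80.8,88,29.9,80.5
ST3,8.5,-3.7,73.3,-12.8
DB0,79.1,4.5,85.8,27.7
TQ1,17.1,60.7,30.4,12.1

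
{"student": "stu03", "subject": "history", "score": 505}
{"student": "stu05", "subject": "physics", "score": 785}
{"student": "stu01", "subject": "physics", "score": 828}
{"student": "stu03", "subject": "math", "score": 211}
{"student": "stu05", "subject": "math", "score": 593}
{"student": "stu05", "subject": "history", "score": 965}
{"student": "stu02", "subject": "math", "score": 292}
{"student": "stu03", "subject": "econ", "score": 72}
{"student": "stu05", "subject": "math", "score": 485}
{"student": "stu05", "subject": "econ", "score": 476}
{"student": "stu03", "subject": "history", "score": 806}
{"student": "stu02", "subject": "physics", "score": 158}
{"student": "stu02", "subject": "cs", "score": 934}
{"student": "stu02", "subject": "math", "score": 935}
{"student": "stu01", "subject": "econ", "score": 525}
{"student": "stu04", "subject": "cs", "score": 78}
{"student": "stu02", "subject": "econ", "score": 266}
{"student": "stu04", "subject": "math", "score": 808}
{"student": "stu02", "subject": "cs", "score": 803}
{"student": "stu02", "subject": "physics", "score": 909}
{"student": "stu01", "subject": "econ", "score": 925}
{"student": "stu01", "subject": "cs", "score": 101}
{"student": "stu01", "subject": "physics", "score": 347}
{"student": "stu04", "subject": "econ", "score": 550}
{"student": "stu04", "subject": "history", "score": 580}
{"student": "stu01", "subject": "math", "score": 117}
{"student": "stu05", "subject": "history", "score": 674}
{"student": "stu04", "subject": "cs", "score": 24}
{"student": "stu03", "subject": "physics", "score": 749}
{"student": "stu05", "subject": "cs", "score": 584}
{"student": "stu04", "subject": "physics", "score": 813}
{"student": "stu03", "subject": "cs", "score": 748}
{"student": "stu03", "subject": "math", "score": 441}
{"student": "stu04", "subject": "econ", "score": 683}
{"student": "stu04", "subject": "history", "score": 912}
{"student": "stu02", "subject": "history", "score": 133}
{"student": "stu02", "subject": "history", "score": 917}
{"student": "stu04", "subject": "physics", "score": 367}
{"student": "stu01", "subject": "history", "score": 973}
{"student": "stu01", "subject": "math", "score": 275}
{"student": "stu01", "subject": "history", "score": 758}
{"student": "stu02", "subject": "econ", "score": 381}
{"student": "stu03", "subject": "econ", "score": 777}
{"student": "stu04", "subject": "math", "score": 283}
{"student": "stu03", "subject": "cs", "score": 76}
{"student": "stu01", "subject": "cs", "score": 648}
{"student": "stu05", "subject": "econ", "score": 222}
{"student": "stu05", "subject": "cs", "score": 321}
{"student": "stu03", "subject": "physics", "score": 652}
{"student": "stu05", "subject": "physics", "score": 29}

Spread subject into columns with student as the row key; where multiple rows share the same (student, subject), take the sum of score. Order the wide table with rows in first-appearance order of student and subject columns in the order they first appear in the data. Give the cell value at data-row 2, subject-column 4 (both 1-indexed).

With rows in first-appearance order of student, row 2 is student=stu05. subject columns in first-appearance order: history, physics, math, econ, cs; column 4 is econ.
Long rows with student=stu05, subject=econ: 476 + 222 = 698.

698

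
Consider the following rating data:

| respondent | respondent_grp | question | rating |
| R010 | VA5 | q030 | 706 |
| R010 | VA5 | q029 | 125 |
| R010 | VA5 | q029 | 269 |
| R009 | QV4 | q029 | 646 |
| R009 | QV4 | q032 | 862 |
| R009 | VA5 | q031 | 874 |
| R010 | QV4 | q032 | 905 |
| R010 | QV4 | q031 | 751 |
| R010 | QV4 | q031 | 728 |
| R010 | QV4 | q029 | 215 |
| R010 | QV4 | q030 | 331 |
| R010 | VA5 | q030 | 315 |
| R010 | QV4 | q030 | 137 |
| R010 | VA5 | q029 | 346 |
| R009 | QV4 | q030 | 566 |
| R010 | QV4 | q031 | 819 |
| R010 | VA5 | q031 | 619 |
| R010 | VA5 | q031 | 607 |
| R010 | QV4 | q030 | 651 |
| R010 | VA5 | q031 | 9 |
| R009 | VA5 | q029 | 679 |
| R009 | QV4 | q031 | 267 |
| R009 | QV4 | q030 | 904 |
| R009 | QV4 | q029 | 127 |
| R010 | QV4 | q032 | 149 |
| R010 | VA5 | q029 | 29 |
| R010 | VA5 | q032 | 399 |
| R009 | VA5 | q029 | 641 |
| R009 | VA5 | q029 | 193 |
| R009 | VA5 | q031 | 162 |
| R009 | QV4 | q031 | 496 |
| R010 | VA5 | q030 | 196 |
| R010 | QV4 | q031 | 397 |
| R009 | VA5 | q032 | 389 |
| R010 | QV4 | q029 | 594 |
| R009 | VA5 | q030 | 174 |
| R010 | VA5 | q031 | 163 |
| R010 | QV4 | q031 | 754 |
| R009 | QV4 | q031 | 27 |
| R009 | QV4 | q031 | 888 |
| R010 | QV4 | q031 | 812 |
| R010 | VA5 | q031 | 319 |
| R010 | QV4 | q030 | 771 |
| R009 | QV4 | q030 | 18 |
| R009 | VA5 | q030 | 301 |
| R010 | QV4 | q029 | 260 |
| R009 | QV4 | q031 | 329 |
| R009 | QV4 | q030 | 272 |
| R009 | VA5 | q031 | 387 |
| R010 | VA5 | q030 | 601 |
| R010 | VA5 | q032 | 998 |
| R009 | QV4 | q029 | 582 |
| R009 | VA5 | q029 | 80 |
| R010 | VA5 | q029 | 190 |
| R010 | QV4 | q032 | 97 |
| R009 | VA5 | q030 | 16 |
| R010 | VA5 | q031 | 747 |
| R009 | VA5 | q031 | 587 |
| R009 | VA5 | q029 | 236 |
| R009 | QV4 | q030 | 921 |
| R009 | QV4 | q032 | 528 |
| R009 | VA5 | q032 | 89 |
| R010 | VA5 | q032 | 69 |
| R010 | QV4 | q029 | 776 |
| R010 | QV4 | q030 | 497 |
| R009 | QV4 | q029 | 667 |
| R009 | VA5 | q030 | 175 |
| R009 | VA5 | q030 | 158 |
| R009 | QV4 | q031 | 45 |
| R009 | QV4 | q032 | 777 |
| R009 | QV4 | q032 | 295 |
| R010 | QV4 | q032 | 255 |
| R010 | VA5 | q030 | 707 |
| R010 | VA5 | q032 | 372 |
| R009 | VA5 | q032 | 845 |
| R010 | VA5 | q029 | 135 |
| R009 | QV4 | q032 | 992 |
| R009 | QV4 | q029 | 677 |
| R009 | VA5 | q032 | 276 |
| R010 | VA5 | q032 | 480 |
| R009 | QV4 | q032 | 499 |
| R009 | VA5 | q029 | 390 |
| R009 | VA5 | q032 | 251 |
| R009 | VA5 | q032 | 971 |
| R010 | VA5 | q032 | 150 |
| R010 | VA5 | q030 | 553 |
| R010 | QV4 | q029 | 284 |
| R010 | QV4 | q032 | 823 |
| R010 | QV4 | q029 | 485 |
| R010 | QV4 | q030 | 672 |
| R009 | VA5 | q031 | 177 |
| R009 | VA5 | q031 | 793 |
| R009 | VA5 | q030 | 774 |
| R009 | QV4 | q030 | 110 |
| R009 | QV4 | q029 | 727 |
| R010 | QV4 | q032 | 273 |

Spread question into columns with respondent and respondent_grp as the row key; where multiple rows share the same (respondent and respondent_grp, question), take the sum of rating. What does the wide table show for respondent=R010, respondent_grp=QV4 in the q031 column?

Rows with respondent=R010, respondent_grp=QV4 and question=q031: rating values are 751, 728, 819, 397, 754, 812.
751 + 728 + 819 + 397 + 754 + 812 = 4261.

4261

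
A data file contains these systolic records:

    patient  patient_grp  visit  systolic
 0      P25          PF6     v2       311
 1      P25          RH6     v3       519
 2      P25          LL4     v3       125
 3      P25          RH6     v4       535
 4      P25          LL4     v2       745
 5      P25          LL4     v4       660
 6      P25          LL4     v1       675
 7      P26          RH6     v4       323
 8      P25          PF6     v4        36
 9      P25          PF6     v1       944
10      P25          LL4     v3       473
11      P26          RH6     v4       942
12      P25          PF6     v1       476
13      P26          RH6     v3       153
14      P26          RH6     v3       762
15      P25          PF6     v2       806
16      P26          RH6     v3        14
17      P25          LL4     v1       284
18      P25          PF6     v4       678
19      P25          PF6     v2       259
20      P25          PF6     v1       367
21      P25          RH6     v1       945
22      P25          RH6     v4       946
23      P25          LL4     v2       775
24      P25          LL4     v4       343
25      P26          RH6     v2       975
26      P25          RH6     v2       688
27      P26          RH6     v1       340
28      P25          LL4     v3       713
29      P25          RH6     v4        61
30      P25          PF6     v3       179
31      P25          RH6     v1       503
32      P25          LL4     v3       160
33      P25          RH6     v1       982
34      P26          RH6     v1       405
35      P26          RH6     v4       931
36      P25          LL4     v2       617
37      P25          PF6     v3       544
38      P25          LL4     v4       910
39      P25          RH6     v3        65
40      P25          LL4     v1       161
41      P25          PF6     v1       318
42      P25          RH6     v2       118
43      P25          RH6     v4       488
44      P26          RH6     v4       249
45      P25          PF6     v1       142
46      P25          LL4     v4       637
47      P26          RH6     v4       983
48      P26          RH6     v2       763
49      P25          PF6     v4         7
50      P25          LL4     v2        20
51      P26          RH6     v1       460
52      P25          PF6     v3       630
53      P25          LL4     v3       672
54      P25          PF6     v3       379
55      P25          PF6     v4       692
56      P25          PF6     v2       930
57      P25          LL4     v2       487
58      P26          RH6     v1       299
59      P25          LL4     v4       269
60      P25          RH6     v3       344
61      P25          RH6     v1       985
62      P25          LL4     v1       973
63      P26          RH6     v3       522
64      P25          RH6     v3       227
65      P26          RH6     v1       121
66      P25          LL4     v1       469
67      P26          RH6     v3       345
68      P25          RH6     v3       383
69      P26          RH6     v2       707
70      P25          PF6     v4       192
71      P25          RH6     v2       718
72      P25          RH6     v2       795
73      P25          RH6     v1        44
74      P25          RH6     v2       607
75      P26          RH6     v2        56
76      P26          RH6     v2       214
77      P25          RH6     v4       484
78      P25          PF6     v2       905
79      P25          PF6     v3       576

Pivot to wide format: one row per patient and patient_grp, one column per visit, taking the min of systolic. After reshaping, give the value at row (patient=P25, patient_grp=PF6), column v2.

Rows with patient=P25, patient_grp=PF6 and visit=v2: systolic values are 311, 806, 259, 930, 905.
min(311, 806, 259, 930, 905) = 259.

259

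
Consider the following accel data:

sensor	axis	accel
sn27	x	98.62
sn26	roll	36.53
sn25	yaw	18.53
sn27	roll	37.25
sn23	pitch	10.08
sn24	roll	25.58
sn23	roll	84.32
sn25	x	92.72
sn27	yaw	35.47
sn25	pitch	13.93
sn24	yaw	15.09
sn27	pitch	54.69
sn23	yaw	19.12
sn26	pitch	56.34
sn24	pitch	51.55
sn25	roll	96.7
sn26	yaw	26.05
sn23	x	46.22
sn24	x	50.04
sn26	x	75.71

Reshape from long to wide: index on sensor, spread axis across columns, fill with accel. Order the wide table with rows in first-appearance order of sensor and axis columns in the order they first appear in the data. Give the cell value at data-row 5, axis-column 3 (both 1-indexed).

15.09

With rows in first-appearance order of sensor, row 5 is sensor=sn24. axis columns in first-appearance order: x, roll, yaw, pitch; column 3 is yaw.
Long rows with sensor=sn24, axis=yaw: accel = 15.09.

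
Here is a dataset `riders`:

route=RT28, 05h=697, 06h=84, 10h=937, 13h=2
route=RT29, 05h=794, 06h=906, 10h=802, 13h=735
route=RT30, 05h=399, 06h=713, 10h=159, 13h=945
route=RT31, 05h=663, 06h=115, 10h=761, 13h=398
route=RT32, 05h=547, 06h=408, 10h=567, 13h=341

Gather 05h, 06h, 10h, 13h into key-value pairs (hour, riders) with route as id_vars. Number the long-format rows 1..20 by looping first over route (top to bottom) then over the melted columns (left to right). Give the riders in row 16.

20 rows total (5 × 4). Row 16: index ⌊(16-1)/4⌋ = 3 into route → RT31; (16-1) mod 4 = 3 into the melted columns → 13h.
So row 16 is (RT31, 13h, 398); riders = 398.

398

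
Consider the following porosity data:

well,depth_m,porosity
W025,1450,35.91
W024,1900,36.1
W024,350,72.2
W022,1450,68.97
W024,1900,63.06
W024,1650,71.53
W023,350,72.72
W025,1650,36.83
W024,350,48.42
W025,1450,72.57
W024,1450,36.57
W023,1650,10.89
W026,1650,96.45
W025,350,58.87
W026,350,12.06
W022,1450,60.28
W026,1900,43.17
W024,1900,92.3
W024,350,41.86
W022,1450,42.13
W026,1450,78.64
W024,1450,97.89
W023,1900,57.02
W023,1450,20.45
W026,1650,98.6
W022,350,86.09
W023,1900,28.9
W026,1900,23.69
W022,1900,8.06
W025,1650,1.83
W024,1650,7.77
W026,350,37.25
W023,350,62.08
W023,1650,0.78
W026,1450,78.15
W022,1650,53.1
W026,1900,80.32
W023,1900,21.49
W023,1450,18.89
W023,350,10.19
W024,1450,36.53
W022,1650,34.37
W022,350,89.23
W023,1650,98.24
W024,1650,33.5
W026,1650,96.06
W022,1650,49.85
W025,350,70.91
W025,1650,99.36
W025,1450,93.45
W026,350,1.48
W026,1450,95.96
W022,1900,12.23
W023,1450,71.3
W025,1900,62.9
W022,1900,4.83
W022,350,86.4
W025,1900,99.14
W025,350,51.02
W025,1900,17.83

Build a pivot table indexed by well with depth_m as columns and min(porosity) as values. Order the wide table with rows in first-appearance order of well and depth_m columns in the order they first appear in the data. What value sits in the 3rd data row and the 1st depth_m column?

With rows in first-appearance order of well, row 3 is well=W022. depth_m columns in first-appearance order: 1450, 1900, 350, 1650; column 1 is 1450.
Long rows with well=W022, depth_m=1450: min(68.97, 60.28, 42.13) = 42.13.

42.13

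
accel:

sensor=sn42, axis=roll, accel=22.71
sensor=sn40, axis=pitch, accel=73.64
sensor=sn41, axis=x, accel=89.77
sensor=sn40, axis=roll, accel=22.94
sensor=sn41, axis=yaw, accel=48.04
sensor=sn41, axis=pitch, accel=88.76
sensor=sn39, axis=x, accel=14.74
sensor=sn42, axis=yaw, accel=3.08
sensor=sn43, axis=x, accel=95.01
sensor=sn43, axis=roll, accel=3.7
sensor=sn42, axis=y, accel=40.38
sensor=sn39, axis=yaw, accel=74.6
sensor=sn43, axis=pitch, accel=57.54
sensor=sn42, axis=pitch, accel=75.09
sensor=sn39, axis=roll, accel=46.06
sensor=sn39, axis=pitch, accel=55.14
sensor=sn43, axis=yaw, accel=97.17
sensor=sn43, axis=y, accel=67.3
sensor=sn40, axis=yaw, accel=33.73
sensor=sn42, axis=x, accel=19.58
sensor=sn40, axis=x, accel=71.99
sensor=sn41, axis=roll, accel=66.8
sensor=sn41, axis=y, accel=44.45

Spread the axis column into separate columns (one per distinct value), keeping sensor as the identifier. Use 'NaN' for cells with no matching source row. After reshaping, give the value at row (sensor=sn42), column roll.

22.71

The long row with sensor=sn42, axis=roll has accel=22.71.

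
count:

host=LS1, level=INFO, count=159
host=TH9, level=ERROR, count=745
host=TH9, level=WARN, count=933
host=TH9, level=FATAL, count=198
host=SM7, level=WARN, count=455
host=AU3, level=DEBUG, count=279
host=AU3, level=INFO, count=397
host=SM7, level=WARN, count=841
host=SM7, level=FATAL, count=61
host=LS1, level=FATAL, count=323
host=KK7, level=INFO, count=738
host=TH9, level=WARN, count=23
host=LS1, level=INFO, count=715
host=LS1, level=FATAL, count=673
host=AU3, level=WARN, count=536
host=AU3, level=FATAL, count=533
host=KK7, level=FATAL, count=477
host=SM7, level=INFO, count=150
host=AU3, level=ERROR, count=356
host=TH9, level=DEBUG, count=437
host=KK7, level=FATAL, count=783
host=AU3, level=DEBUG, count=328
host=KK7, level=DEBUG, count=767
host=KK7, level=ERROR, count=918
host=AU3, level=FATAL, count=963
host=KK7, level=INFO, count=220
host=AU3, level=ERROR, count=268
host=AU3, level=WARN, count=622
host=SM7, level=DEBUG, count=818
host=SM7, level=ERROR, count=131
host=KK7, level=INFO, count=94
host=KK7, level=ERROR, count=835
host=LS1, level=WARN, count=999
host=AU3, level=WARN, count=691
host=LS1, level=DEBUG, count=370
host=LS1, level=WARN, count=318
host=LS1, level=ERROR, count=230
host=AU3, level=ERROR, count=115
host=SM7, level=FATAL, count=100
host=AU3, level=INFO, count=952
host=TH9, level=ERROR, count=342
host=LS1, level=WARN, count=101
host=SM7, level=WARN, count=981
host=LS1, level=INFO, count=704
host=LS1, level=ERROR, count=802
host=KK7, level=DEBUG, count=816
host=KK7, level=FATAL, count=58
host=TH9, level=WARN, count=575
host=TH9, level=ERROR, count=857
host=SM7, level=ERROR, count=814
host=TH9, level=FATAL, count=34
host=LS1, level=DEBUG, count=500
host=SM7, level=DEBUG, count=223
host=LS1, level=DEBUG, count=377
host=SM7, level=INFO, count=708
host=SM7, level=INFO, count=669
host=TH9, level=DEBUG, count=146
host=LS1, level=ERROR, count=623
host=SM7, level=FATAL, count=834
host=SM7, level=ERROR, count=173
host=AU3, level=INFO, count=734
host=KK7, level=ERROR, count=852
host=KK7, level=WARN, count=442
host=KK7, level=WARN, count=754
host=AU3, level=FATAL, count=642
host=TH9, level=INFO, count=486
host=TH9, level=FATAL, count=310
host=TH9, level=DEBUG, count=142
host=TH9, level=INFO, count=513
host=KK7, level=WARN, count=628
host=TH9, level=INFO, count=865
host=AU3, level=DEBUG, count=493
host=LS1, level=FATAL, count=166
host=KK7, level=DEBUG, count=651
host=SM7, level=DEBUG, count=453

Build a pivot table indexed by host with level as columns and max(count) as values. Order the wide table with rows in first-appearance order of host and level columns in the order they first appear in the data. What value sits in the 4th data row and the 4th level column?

With rows in first-appearance order of host, row 4 is host=AU3. level columns in first-appearance order: INFO, ERROR, WARN, FATAL, DEBUG; column 4 is FATAL.
Long rows with host=AU3, level=FATAL: max(533, 963, 642) = 963.

963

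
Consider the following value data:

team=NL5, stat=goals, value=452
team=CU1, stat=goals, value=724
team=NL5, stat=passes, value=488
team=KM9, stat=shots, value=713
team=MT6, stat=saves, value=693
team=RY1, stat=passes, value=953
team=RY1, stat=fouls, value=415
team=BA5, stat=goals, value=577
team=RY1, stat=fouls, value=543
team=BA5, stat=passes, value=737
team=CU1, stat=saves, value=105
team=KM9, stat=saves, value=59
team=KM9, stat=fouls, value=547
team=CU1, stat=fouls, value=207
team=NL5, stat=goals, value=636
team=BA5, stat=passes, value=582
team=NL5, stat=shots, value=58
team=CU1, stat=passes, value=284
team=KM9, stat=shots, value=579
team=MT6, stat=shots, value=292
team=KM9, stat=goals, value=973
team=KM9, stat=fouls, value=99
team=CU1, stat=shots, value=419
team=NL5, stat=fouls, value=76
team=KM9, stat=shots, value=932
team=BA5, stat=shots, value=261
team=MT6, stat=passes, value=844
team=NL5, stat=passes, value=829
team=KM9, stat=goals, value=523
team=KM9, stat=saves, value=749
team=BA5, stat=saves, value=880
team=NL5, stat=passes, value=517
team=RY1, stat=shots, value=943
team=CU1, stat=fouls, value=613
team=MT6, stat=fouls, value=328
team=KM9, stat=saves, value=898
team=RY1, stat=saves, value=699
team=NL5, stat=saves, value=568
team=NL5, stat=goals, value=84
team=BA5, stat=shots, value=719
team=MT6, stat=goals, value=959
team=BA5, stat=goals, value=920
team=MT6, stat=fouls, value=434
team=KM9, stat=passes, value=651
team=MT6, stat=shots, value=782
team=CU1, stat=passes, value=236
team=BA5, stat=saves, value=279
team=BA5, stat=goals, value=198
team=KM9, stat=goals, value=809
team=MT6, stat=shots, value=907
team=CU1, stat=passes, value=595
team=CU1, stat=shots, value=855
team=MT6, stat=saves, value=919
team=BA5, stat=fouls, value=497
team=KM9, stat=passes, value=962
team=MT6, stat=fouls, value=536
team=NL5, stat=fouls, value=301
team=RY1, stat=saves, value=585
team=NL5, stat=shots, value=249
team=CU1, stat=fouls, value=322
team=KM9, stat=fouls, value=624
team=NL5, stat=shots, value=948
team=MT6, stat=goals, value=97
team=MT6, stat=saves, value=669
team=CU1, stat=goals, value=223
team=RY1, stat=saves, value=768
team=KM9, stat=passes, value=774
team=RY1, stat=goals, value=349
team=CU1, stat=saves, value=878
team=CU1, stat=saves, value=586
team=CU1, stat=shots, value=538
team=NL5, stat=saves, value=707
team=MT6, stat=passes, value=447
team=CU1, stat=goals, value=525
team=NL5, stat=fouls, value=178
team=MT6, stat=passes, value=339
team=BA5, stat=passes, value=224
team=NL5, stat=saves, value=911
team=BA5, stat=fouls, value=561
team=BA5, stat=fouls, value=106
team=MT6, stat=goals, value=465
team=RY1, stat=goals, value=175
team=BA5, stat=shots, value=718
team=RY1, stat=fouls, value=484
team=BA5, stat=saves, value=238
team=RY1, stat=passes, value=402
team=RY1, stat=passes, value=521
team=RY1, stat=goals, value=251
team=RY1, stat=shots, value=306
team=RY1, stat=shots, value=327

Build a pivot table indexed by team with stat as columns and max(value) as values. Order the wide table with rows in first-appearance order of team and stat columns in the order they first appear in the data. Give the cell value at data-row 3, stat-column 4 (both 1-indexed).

898

With rows in first-appearance order of team, row 3 is team=KM9. stat columns in first-appearance order: goals, passes, shots, saves, fouls; column 4 is saves.
Long rows with team=KM9, stat=saves: max(59, 749, 898) = 898.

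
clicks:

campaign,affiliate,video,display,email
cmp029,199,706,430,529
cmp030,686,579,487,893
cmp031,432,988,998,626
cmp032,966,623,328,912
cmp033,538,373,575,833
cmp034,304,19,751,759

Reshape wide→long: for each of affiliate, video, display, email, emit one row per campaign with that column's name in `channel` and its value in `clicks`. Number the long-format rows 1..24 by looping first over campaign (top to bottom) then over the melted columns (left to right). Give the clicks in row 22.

19

24 rows total (6 × 4). Row 22: index ⌊(22-1)/4⌋ = 5 into campaign → cmp034; (22-1) mod 4 = 1 into the melted columns → video.
So row 22 is (cmp034, video, 19); clicks = 19.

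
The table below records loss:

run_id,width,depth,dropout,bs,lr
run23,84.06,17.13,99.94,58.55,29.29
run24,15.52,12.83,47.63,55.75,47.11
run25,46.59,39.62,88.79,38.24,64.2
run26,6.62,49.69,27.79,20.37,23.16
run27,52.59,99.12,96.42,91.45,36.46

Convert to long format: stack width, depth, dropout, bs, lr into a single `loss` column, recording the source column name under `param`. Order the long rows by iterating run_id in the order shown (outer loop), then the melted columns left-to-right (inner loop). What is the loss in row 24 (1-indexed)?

91.45

25 rows total (5 × 5). Row 24: index ⌊(24-1)/5⌋ = 4 into run_id → run27; (24-1) mod 5 = 3 into the melted columns → bs.
So row 24 is (run27, bs, 91.45); loss = 91.45.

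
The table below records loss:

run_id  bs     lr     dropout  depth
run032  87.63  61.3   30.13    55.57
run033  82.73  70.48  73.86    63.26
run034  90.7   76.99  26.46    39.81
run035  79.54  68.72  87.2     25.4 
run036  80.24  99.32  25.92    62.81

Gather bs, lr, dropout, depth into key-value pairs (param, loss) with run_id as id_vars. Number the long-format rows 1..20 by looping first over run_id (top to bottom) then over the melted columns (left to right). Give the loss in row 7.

20 rows total (5 × 4). Row 7: index ⌊(7-1)/4⌋ = 1 into run_id → run033; (7-1) mod 4 = 2 into the melted columns → dropout.
So row 7 is (run033, dropout, 73.86); loss = 73.86.

73.86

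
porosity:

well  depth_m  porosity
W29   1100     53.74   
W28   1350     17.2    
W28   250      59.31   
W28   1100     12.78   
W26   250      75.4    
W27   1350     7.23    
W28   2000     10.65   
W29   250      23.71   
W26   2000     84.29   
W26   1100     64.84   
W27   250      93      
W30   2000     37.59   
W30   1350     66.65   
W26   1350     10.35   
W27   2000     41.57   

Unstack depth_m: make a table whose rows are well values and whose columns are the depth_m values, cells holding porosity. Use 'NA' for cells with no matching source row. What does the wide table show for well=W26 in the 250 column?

75.4

The long row with well=W26, depth_m=250 has porosity=75.4.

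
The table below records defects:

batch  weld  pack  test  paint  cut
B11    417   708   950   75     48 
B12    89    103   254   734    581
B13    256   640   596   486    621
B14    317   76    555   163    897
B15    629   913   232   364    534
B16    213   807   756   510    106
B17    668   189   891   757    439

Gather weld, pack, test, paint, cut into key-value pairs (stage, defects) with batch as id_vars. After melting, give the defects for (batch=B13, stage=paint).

Unpivoting turns each (batch, wide-column) pair into one long row.
The wide cell at row B13, column paint holds 486, so the long row (B13, paint) has defects=486.

486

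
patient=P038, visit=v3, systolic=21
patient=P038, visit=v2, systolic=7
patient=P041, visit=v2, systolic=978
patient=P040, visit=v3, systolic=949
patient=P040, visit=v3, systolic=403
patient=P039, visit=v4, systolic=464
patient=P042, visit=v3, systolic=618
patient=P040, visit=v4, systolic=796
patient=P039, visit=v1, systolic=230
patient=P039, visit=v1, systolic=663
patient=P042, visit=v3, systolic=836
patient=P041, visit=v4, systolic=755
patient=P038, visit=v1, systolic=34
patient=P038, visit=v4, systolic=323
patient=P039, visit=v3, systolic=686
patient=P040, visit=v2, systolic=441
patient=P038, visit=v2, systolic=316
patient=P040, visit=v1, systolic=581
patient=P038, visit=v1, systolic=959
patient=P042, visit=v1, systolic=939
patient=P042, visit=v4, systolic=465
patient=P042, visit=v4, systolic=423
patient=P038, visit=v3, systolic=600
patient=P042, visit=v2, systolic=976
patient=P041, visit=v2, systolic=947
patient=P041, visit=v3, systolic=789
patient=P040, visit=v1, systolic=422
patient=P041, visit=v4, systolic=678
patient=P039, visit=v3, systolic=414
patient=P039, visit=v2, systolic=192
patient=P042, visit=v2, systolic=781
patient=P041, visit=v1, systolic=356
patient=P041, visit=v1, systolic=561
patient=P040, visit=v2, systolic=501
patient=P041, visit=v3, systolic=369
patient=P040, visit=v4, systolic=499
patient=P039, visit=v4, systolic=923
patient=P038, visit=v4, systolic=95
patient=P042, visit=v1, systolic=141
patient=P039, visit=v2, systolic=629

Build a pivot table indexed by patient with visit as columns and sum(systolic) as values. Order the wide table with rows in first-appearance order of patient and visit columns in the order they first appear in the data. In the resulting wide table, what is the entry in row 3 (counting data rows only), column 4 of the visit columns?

1003

With rows in first-appearance order of patient, row 3 is patient=P040. visit columns in first-appearance order: v3, v2, v4, v1; column 4 is v1.
Long rows with patient=P040, visit=v1: 581 + 422 = 1003.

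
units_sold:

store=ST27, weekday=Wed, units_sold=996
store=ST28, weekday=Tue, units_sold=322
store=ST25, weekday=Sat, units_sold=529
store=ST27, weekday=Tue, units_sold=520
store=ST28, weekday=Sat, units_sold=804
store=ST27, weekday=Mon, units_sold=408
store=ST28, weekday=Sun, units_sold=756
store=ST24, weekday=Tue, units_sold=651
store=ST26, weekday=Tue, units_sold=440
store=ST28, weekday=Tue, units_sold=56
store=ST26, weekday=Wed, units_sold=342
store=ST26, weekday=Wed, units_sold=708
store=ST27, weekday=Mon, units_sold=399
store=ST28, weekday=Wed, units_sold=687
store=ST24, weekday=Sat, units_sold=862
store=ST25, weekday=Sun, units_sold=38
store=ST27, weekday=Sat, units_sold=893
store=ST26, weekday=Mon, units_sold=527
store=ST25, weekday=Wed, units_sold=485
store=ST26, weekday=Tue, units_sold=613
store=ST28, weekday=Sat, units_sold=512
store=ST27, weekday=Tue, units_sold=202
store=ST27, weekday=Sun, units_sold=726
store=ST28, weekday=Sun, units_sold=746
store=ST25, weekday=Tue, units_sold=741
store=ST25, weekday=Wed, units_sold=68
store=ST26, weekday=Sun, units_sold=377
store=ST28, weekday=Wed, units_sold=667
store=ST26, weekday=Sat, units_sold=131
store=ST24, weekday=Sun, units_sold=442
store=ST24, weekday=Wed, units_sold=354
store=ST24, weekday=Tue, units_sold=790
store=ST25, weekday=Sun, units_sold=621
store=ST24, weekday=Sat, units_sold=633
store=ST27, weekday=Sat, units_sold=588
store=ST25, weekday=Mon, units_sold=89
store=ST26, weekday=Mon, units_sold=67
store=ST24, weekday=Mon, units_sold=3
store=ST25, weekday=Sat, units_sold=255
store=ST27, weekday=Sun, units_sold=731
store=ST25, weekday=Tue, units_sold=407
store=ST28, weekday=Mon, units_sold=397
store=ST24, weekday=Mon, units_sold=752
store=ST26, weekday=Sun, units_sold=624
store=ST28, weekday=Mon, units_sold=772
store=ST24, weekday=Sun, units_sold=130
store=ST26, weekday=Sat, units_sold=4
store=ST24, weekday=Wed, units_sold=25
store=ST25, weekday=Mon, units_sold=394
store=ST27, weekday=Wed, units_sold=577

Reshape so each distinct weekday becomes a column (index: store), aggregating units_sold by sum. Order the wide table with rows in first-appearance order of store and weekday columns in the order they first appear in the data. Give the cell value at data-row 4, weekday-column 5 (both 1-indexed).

572

With rows in first-appearance order of store, row 4 is store=ST24. weekday columns in first-appearance order: Wed, Tue, Sat, Mon, Sun; column 5 is Sun.
Long rows with store=ST24, weekday=Sun: 442 + 130 = 572.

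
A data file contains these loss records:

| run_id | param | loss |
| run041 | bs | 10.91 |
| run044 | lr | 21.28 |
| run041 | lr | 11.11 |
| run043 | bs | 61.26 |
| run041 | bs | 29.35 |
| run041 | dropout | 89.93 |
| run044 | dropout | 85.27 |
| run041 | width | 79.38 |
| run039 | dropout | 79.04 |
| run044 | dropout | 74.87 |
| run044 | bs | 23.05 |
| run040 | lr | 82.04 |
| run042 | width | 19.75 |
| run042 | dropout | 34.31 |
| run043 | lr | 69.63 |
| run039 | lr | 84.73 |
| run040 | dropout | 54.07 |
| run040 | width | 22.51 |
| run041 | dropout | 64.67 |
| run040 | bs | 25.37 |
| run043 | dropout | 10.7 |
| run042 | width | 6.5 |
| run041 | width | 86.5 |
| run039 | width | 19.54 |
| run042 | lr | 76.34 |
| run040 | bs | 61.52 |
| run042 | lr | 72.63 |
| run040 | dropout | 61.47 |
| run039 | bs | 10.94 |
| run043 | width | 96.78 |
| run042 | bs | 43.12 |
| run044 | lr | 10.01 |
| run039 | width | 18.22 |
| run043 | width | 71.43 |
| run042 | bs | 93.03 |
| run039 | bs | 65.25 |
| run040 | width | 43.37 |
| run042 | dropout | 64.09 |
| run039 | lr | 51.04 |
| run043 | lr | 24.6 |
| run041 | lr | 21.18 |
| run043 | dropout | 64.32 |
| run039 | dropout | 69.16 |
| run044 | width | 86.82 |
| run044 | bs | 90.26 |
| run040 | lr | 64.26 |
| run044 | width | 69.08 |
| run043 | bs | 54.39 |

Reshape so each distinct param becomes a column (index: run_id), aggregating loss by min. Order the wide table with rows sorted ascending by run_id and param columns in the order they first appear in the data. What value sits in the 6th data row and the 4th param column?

With rows sorted ascending by run_id, row 6 is run_id=run044. param columns in first-appearance order: bs, lr, dropout, width; column 4 is width.
Long rows with run_id=run044, param=width: min(86.82, 69.08) = 69.08.

69.08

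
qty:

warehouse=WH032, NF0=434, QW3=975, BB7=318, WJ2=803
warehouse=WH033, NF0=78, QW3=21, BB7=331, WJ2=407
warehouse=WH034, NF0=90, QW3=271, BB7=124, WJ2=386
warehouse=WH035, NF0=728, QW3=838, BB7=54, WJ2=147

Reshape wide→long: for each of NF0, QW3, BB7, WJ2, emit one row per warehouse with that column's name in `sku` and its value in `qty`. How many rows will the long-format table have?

4 warehouse values × 4 melted columns = 16 rows.

16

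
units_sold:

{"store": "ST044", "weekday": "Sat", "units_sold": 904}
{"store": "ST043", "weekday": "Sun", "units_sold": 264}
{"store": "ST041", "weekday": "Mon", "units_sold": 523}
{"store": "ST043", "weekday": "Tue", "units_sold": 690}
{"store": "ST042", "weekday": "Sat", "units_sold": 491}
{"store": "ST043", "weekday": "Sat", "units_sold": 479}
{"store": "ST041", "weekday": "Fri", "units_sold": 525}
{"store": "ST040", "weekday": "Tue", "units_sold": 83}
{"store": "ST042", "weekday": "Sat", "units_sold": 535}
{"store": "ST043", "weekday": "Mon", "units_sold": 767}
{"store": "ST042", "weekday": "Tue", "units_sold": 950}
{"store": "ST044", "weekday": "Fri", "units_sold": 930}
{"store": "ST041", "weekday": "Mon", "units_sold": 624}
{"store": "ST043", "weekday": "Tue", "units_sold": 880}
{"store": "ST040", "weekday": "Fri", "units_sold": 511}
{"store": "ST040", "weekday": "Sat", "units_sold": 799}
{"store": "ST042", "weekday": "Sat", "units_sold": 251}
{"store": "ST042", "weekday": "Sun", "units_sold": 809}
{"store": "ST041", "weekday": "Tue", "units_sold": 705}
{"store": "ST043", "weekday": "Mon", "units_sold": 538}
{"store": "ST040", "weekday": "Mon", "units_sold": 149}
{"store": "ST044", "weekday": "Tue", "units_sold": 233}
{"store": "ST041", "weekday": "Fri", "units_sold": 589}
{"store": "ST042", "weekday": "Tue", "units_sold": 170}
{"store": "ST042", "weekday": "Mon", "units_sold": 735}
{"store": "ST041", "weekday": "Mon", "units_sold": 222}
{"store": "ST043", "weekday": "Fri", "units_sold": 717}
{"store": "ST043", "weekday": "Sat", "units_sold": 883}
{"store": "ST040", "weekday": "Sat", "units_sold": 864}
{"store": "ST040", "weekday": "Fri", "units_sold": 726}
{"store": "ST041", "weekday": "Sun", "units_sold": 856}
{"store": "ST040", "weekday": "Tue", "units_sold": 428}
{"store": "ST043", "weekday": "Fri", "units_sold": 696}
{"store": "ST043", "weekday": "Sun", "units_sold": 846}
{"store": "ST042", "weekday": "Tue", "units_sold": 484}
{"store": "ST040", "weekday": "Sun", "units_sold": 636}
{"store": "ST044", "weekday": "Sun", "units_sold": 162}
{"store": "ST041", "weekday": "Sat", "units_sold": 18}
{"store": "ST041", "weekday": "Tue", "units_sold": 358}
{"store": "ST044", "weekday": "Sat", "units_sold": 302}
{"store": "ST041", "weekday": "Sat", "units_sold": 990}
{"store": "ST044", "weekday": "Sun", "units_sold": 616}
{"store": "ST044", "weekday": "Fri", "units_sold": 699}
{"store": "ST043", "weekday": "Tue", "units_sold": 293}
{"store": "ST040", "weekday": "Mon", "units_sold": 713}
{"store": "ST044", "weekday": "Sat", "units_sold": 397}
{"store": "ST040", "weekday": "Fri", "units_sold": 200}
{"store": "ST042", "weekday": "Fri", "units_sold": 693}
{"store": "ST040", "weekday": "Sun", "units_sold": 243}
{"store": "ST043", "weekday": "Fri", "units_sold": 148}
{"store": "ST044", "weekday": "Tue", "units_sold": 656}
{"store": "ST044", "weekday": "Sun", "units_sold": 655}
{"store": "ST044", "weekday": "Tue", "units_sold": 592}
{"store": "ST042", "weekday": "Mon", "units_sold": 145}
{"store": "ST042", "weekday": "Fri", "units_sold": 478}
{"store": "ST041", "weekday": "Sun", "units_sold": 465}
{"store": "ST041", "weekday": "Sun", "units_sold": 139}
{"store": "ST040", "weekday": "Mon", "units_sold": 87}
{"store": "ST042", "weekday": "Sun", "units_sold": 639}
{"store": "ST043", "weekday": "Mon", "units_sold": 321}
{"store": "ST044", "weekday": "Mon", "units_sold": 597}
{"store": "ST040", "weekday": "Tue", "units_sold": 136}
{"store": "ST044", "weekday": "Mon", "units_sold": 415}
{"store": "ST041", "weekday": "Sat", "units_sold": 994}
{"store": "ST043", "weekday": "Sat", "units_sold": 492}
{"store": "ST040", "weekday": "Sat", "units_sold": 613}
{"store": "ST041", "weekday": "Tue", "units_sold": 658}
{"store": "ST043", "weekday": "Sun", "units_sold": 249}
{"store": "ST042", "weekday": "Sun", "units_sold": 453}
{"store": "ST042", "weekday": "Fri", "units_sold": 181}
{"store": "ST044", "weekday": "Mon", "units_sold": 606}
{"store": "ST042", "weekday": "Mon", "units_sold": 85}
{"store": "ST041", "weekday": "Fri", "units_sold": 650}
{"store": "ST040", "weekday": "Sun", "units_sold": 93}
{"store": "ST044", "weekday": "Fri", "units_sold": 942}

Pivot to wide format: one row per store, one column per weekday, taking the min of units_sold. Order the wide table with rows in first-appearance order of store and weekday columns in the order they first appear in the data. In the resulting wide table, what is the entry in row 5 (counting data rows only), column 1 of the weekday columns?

With rows in first-appearance order of store, row 5 is store=ST040. weekday columns in first-appearance order: Sat, Sun, Mon, Tue, Fri; column 1 is Sat.
Long rows with store=ST040, weekday=Sat: min(799, 864, 613) = 613.

613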